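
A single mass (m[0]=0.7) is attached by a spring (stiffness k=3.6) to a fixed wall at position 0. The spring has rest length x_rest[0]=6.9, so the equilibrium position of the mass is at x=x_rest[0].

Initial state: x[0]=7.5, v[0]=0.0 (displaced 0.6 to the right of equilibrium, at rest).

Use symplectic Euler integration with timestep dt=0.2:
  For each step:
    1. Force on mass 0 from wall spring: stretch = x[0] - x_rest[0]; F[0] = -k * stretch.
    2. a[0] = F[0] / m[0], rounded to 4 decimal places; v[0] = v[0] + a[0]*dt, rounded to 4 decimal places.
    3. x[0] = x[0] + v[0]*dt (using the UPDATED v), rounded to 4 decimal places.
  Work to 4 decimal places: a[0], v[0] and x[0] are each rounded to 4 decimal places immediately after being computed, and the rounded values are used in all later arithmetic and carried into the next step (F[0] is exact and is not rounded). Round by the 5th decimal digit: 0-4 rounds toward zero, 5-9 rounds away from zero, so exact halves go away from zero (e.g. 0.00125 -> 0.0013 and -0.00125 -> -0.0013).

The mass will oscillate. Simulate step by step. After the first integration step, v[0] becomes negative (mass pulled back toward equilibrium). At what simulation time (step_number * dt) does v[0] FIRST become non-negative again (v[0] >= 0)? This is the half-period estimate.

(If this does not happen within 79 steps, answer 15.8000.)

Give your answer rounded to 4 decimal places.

Answer: 1.4000

Derivation:
Step 0: x=[7.5000] v=[0.0000]
Step 1: x=[7.3766] v=[-0.6171]
Step 2: x=[7.1551] v=[-1.1073]
Step 3: x=[6.8812] v=[-1.3697]
Step 4: x=[6.6111] v=[-1.3504]
Step 5: x=[6.4005] v=[-1.0532]
Step 6: x=[6.2926] v=[-0.5394]
Step 7: x=[6.3097] v=[0.0854]
First v>=0 after going negative at step 7, time=1.4000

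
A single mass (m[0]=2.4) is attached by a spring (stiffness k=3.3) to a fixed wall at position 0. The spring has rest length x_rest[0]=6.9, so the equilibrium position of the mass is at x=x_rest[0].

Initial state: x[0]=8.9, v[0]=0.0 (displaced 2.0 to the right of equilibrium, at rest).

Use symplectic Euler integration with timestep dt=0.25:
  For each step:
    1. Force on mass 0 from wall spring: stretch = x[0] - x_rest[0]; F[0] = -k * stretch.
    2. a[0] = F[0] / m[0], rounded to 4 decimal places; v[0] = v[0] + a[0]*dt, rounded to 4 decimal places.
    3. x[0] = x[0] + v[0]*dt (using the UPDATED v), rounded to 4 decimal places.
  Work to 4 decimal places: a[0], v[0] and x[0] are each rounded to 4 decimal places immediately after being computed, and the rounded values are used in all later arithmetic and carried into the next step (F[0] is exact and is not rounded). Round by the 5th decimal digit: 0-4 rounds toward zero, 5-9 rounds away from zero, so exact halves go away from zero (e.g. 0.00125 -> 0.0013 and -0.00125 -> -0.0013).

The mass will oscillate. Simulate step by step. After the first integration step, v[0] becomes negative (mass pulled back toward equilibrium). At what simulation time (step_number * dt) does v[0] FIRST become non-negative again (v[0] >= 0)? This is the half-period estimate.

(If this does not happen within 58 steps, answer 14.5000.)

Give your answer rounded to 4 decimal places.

Answer: 2.7500

Derivation:
Step 0: x=[8.9000] v=[0.0000]
Step 1: x=[8.7281] v=[-0.6875]
Step 2: x=[8.3991] v=[-1.3159]
Step 3: x=[7.9413] v=[-1.8312]
Step 4: x=[7.3940] v=[-2.1892]
Step 5: x=[6.8043] v=[-2.3590]
Step 6: x=[6.2228] v=[-2.3261]
Step 7: x=[5.6995] v=[-2.0933]
Step 8: x=[5.2794] v=[-1.6806]
Step 9: x=[4.9985] v=[-1.1235]
Step 10: x=[4.8810] v=[-0.4699]
Step 11: x=[4.9370] v=[0.2241]
First v>=0 after going negative at step 11, time=2.7500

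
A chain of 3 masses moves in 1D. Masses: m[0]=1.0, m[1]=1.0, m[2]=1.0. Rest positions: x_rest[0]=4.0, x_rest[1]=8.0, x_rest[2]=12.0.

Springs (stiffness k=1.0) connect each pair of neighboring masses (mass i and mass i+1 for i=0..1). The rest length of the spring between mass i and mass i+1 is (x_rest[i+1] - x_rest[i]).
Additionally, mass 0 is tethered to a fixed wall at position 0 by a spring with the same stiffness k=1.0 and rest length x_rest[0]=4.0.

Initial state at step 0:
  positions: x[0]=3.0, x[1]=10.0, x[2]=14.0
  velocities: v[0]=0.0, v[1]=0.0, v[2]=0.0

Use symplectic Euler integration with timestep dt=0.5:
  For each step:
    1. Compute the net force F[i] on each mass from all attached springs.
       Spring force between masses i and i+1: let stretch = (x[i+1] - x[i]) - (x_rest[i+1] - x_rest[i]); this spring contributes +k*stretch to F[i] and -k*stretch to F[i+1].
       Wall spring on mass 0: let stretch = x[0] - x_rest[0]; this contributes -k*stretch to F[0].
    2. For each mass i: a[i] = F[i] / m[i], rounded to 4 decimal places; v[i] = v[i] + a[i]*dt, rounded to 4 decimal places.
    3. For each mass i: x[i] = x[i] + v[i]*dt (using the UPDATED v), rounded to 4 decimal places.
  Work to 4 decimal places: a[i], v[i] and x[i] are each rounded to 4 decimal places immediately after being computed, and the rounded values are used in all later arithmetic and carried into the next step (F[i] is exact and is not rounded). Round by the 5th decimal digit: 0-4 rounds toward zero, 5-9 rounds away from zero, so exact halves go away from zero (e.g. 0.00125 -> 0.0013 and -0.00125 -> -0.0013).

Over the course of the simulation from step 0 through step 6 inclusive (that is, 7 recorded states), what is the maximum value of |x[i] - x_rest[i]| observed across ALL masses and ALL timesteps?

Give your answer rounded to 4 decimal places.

Answer: 2.0625

Derivation:
Step 0: x=[3.0000 10.0000 14.0000] v=[0.0000 0.0000 0.0000]
Step 1: x=[4.0000 9.2500 14.0000] v=[2.0000 -1.5000 0.0000]
Step 2: x=[5.3125 8.3750 13.8125] v=[2.6250 -1.7500 -0.3750]
Step 3: x=[6.0625 8.0938 13.2656] v=[1.5000 -0.5625 -1.0938]
Step 4: x=[5.8047 8.5977 12.4258] v=[-0.5156 1.0078 -1.6797]
Step 5: x=[4.7940 9.3604 11.6289] v=[-2.0215 1.5254 -1.5938]
Step 6: x=[3.7264 9.5487 11.2649] v=[-2.1353 0.3765 -0.7281]
Max displacement = 2.0625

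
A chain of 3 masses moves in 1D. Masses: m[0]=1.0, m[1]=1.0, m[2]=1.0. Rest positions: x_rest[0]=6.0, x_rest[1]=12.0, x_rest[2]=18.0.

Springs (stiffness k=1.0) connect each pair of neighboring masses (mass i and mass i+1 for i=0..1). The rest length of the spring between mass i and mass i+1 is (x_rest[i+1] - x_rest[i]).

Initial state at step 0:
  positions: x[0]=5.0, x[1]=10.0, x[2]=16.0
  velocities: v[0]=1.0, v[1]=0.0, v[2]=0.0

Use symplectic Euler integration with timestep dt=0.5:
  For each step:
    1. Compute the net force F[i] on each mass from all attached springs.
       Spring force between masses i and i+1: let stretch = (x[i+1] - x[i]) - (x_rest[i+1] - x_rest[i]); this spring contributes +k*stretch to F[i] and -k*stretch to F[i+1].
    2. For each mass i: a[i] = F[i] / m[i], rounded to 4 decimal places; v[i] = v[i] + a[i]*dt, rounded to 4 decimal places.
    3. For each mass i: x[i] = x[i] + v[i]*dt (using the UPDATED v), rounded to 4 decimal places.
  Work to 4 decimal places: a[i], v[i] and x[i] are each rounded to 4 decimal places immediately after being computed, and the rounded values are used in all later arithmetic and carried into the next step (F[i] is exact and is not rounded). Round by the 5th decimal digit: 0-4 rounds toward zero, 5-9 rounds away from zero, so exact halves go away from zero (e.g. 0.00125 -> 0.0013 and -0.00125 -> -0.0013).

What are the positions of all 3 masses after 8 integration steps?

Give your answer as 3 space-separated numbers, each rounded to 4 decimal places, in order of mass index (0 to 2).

Step 0: x=[5.0000 10.0000 16.0000] v=[1.0000 0.0000 0.0000]
Step 1: x=[5.2500 10.2500 16.0000] v=[0.5000 0.5000 0.0000]
Step 2: x=[5.2500 10.6875 16.0625] v=[0.0000 0.8750 0.1250]
Step 3: x=[5.1094 11.1094 16.2813] v=[-0.2813 0.8438 0.4375]
Step 4: x=[4.9688 11.3243 16.7071] v=[-0.2813 0.4298 0.8516]
Step 5: x=[4.9170 11.2960 17.2872] v=[-0.1036 -0.0566 1.1602]
Step 6: x=[4.9600 11.1708 17.8695] v=[0.0859 -0.2505 1.1646]
Step 7: x=[5.0557 11.1675 18.2772] v=[0.1913 -0.0066 0.8153]
Step 8: x=[5.1793 11.4137 18.4075] v=[0.2472 0.4924 0.2605]

Answer: 5.1793 11.4137 18.4075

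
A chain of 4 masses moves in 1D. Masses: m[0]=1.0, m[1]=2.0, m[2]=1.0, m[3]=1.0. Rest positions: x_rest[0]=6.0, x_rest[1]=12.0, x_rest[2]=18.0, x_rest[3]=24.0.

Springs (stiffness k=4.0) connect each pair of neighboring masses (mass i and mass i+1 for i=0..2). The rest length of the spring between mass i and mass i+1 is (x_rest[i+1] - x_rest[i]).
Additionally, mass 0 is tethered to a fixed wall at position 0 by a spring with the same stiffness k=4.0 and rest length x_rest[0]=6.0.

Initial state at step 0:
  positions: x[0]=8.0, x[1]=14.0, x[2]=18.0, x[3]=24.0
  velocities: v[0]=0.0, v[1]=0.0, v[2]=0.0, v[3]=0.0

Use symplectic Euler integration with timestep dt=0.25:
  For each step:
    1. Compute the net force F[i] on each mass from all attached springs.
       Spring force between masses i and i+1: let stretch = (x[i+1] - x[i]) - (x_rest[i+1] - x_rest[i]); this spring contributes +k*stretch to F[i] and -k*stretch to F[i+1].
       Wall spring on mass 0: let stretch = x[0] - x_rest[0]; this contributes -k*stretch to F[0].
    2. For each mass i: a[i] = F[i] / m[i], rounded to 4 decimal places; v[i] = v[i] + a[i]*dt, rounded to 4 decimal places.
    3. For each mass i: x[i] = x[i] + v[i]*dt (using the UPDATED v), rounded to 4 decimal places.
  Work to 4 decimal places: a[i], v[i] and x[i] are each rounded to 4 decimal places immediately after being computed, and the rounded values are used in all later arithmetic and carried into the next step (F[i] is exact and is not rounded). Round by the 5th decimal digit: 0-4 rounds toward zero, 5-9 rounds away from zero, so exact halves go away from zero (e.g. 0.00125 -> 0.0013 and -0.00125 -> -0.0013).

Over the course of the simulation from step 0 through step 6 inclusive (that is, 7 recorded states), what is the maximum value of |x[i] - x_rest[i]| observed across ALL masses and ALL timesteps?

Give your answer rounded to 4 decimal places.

Answer: 2.5242

Derivation:
Step 0: x=[8.0000 14.0000 18.0000 24.0000] v=[0.0000 0.0000 0.0000 0.0000]
Step 1: x=[7.5000 13.7500 18.5000 24.0000] v=[-2.0000 -1.0000 2.0000 0.0000]
Step 2: x=[6.6875 13.3125 19.1875 24.1250] v=[-3.2500 -1.7500 2.7500 0.5000]
Step 3: x=[5.8594 12.7813 19.6406 24.5156] v=[-3.3125 -2.1250 1.8125 1.5625]
Step 4: x=[5.2969 12.2422 19.5977 25.1875] v=[-2.2500 -2.1563 -0.1718 2.6875]
Step 5: x=[5.1465 11.7544 19.1133 25.9619] v=[-0.6016 -1.9512 -1.9375 3.0977]
Step 6: x=[5.3615 11.3605 18.5014 26.5242] v=[0.8598 -1.5757 -2.4478 2.2491]
Max displacement = 2.5242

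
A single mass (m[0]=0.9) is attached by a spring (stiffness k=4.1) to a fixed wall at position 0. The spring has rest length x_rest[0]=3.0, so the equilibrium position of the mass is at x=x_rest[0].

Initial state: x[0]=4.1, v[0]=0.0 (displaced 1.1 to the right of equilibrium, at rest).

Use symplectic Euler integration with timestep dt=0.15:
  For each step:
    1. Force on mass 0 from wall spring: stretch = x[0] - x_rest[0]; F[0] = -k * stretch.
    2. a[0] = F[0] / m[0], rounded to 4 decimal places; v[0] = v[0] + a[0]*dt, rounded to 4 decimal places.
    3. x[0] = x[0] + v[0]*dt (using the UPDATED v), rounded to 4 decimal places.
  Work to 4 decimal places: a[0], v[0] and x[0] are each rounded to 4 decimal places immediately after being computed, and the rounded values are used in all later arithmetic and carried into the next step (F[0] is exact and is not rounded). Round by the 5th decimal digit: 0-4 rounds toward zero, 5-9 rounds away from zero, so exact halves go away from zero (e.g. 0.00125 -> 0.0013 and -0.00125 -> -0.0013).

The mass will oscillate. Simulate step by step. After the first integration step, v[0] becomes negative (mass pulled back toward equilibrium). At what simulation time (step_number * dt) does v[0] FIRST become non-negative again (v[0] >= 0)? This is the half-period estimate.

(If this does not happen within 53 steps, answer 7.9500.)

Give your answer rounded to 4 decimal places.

Step 0: x=[4.1000] v=[0.0000]
Step 1: x=[3.9872] v=[-0.7517]
Step 2: x=[3.7733] v=[-1.4263]
Step 3: x=[3.4801] v=[-1.9547]
Step 4: x=[3.1377] v=[-2.2828]
Step 5: x=[2.7812] v=[-2.3769]
Step 6: x=[2.4471] v=[-2.2274]
Step 7: x=[2.1697] v=[-1.8496]
Step 8: x=[1.9774] v=[-1.2822]
Step 9: x=[1.8899] v=[-0.5834]
Step 10: x=[1.9162] v=[0.1752]
First v>=0 after going negative at step 10, time=1.5000

Answer: 1.5000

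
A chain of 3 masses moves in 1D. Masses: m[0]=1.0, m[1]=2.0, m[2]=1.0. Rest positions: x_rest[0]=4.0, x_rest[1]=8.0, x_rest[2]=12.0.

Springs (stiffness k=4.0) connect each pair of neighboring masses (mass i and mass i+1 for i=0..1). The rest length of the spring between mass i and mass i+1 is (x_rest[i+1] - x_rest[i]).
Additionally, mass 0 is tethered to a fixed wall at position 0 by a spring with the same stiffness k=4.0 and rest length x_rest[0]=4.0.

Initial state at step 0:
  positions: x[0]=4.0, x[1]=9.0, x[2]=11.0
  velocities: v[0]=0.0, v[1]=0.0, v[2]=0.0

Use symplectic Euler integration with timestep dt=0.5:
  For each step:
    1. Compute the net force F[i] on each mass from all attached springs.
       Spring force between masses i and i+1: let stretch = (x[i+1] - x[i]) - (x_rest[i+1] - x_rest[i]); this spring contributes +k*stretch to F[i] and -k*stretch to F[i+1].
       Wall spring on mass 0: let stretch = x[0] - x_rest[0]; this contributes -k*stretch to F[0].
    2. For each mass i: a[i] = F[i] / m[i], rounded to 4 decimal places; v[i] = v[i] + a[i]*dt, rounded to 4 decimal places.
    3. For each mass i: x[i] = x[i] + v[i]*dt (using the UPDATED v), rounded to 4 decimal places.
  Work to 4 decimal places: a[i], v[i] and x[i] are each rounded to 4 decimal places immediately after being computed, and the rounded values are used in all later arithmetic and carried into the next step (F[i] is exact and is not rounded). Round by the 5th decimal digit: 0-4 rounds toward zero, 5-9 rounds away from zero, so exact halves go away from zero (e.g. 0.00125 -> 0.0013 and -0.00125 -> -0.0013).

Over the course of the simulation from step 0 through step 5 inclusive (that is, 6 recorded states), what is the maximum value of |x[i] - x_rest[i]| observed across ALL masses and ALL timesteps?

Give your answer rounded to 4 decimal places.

Answer: 1.7500

Derivation:
Step 0: x=[4.0000 9.0000 11.0000] v=[0.0000 0.0000 0.0000]
Step 1: x=[5.0000 7.5000 13.0000] v=[2.0000 -3.0000 4.0000]
Step 2: x=[3.5000 7.5000 13.5000] v=[-3.0000 0.0000 1.0000]
Step 3: x=[2.5000 8.5000 12.0000] v=[-2.0000 2.0000 -3.0000]
Step 4: x=[5.0000 8.2500 11.0000] v=[5.0000 -0.5000 -2.0000]
Step 5: x=[5.7500 7.7500 11.2500] v=[1.5000 -1.0000 0.5000]
Max displacement = 1.7500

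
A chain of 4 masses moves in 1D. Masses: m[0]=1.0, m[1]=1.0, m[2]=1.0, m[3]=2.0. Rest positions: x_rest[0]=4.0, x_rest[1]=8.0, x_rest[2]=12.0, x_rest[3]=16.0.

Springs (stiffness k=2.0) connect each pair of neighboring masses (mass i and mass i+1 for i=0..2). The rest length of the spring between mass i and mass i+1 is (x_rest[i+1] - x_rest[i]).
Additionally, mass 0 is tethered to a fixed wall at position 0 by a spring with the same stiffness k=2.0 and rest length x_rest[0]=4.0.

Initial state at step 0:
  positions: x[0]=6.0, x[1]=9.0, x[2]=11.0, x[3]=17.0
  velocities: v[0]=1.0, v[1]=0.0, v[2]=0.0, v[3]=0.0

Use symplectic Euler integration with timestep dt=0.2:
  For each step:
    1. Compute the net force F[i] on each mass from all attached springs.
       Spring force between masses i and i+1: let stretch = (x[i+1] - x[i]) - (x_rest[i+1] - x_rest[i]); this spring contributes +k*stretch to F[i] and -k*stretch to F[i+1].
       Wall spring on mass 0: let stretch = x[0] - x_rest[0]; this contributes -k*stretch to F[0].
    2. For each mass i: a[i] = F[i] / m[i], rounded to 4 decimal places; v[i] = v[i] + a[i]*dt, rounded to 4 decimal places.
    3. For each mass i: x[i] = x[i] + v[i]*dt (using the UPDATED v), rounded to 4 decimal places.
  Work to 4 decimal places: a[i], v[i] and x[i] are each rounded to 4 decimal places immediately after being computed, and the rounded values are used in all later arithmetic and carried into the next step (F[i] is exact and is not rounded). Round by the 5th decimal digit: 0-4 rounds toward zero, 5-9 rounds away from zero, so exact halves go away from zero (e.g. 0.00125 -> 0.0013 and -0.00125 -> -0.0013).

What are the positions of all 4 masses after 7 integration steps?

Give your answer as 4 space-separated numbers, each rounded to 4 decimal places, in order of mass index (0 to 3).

Answer: 2.8467 8.6429 14.3150 16.2074

Derivation:
Step 0: x=[6.0000 9.0000 11.0000 17.0000] v=[1.0000 0.0000 0.0000 0.0000]
Step 1: x=[5.9600 8.9200 11.3200 16.9200] v=[-0.2000 -0.4000 1.6000 -0.4000]
Step 2: x=[5.6800 8.7952 11.8960 16.7760] v=[-1.4000 -0.6240 2.8800 -0.7200]
Step 3: x=[5.1948 8.6692 12.6143 16.5968] v=[-2.4259 -0.6298 3.5917 -0.8960]
Step 4: x=[4.5720 8.5809 13.3356 16.4183] v=[-3.1141 -0.4415 3.6067 -0.8925]
Step 5: x=[3.9041 8.5523 13.9232 16.2765] v=[-3.3393 -0.1432 2.9379 -0.7090]
Step 6: x=[3.2958 8.5815 14.2694 16.2006] v=[-3.0417 0.1459 1.7309 -0.3797]
Step 7: x=[2.8467 8.6429 14.3150 16.2074] v=[-2.2457 0.3068 0.2282 0.0341]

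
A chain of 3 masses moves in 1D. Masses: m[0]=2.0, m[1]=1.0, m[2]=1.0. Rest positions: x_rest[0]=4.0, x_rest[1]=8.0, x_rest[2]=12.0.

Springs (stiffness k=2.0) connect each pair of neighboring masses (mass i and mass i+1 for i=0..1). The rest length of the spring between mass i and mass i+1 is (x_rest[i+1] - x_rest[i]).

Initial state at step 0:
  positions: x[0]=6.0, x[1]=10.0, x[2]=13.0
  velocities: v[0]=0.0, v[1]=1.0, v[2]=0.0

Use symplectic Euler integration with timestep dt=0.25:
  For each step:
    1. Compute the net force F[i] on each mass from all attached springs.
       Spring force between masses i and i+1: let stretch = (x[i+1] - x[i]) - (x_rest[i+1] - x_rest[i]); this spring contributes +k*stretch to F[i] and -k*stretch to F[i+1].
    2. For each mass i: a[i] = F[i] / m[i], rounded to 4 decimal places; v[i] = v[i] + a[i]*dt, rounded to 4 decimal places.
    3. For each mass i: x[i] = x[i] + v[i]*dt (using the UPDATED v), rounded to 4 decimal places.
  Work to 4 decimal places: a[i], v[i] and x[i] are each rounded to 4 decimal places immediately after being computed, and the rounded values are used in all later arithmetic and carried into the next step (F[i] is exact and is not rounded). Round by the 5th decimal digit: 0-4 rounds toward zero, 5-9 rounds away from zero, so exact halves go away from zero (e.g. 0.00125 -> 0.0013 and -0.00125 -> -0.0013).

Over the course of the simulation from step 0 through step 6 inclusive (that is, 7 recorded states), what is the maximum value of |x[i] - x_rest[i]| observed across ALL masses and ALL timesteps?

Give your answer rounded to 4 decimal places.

Step 0: x=[6.0000 10.0000 13.0000] v=[0.0000 1.0000 0.0000]
Step 1: x=[6.0000 10.1250 13.1250] v=[0.0000 0.5000 0.5000]
Step 2: x=[6.0078 10.1094 13.3750] v=[0.0313 -0.0625 1.0000]
Step 3: x=[6.0220 9.9893 13.7168] v=[0.0567 -0.4805 1.3672]
Step 4: x=[6.0341 9.8392 14.0927] v=[0.0485 -0.6004 1.5035]
Step 5: x=[6.0341 9.7452 14.4369] v=[-0.0002 -0.3762 1.3768]
Step 6: x=[6.0160 9.7737 14.6947] v=[-0.0724 0.1141 1.0310]
Max displacement = 2.6947

Answer: 2.6947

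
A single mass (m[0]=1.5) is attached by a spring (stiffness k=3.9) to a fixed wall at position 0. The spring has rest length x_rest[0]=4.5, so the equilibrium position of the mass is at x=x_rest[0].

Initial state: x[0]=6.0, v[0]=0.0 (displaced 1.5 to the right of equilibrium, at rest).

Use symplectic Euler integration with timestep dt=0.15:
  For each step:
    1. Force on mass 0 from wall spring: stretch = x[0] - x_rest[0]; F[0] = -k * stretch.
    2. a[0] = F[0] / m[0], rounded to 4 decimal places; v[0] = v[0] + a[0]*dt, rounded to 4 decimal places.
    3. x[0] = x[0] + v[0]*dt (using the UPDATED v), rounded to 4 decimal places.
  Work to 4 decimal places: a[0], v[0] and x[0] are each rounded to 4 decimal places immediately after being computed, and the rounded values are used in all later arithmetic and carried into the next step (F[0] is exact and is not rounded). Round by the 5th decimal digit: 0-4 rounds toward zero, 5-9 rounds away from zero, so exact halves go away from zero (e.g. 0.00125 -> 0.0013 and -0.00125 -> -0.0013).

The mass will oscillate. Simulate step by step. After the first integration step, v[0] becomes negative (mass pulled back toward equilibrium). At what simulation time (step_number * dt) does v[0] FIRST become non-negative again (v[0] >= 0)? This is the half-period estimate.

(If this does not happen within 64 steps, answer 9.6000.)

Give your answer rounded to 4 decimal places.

Step 0: x=[6.0000] v=[0.0000]
Step 1: x=[5.9123] v=[-0.5850]
Step 2: x=[5.7419] v=[-1.1358]
Step 3: x=[5.4989] v=[-1.6201]
Step 4: x=[5.1974] v=[-2.0097]
Step 5: x=[4.8551] v=[-2.2817]
Step 6: x=[4.4921] v=[-2.4202]
Step 7: x=[4.1295] v=[-2.4171]
Step 8: x=[3.7886] v=[-2.2726]
Step 9: x=[3.4893] v=[-1.9952]
Step 10: x=[3.2492] v=[-1.6010]
Step 11: x=[3.0822] v=[-1.1132]
Step 12: x=[2.9982] v=[-0.5603]
Step 13: x=[3.0020] v=[0.0254]
First v>=0 after going negative at step 13, time=1.9500

Answer: 1.9500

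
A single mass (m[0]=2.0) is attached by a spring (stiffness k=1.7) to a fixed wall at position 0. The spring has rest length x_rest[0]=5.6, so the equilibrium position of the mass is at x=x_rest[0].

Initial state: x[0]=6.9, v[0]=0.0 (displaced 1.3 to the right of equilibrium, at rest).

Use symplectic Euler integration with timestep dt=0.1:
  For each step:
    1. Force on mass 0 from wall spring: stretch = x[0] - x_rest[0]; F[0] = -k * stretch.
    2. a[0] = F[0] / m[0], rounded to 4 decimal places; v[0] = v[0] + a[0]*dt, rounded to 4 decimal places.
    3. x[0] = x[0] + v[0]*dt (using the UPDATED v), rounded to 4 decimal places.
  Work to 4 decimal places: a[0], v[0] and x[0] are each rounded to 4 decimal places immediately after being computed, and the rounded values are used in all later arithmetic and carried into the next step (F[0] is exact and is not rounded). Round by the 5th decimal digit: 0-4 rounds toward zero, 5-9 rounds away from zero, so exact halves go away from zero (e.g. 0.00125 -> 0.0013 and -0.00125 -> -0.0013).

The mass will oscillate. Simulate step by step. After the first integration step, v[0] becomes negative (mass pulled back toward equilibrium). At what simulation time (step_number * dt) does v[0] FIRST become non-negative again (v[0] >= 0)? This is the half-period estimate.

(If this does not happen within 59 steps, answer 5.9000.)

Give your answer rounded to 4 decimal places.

Answer: 3.5000

Derivation:
Step 0: x=[6.9000] v=[0.0000]
Step 1: x=[6.8890] v=[-0.1105]
Step 2: x=[6.8670] v=[-0.2201]
Step 3: x=[6.8342] v=[-0.3278]
Step 4: x=[6.7909] v=[-0.4327]
Step 5: x=[6.7375] v=[-0.5339]
Step 6: x=[6.6744] v=[-0.6306]
Step 7: x=[6.6022] v=[-0.7219]
Step 8: x=[6.5215] v=[-0.8071]
Step 9: x=[6.4330] v=[-0.8854]
Step 10: x=[6.3374] v=[-0.9562]
Step 11: x=[6.2355] v=[-1.0189]
Step 12: x=[6.1282] v=[-1.0729]
Step 13: x=[6.0164] v=[-1.1178]
Step 14: x=[5.9011] v=[-1.1532]
Step 15: x=[5.7832] v=[-1.1788]
Step 16: x=[5.6638] v=[-1.1944]
Step 17: x=[5.5438] v=[-1.1998]
Step 18: x=[5.4243] v=[-1.1950]
Step 19: x=[5.3063] v=[-1.1801]
Step 20: x=[5.1908] v=[-1.1551]
Step 21: x=[5.0788] v=[-1.1203]
Step 22: x=[4.9712] v=[-1.0760]
Step 23: x=[4.8689] v=[-1.0226]
Step 24: x=[4.7729] v=[-0.9605]
Step 25: x=[4.6839] v=[-0.8902]
Step 26: x=[4.6027] v=[-0.8123]
Step 27: x=[4.5300] v=[-0.7275]
Step 28: x=[4.4663] v=[-0.6366]
Step 29: x=[4.4123] v=[-0.5402]
Step 30: x=[4.3684] v=[-0.4393]
Step 31: x=[4.3349] v=[-0.3346]
Step 32: x=[4.3122] v=[-0.2271]
Step 33: x=[4.3004] v=[-0.1176]
Step 34: x=[4.2997] v=[-0.0071]
Step 35: x=[4.3100] v=[0.1034]
First v>=0 after going negative at step 35, time=3.5000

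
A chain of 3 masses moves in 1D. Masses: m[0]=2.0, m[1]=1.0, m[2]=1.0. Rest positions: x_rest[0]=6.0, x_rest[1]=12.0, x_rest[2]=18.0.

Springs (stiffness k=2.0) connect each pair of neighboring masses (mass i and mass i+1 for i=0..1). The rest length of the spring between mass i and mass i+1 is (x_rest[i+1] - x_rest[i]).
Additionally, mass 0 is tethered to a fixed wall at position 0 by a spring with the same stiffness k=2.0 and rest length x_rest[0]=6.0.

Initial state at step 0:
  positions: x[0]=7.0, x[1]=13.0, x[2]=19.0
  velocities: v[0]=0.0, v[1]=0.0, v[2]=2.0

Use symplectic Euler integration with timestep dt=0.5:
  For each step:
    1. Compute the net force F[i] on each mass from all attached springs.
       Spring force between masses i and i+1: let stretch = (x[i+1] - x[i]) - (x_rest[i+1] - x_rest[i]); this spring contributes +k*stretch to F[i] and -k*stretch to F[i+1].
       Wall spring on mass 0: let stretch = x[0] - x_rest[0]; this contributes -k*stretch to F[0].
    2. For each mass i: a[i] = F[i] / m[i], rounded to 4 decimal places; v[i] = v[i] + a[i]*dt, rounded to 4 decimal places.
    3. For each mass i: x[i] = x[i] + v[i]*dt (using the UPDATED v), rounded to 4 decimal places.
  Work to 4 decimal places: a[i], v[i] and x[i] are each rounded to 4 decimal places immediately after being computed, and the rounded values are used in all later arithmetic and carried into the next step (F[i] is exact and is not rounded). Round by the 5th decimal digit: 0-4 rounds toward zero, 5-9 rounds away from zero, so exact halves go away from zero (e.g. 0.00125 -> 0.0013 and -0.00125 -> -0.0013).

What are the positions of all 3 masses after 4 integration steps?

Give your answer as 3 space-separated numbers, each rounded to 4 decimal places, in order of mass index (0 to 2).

Answer: 6.3126 13.7344 20.0625

Derivation:
Step 0: x=[7.0000 13.0000 19.0000] v=[0.0000 0.0000 2.0000]
Step 1: x=[6.7500 13.0000 20.0000] v=[-0.5000 0.0000 2.0000]
Step 2: x=[6.3750 13.3750 20.5000] v=[-0.7500 0.7500 1.0000]
Step 3: x=[6.1563 13.8125 20.4375] v=[-0.4375 0.8750 -0.1250]
Step 4: x=[6.3126 13.7344 20.0625] v=[0.3125 -0.1562 -0.7500]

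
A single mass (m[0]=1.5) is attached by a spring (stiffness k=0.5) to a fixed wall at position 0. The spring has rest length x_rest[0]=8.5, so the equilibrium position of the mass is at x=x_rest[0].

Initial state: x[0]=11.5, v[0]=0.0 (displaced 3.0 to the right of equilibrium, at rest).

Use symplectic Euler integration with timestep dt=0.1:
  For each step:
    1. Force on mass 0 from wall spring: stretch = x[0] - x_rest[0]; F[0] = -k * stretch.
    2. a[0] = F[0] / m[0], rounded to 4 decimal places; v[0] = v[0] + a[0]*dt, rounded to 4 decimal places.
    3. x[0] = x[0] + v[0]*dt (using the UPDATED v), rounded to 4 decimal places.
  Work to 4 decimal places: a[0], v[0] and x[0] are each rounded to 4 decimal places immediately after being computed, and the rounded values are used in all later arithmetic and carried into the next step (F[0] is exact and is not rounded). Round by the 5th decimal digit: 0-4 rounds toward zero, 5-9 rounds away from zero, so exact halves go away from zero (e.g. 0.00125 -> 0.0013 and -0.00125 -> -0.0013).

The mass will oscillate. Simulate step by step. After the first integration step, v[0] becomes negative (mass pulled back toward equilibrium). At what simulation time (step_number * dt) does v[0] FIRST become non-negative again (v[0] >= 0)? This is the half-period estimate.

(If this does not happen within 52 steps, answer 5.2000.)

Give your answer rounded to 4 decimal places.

Step 0: x=[11.5000] v=[0.0000]
Step 1: x=[11.4900] v=[-0.1000]
Step 2: x=[11.4700] v=[-0.1997]
Step 3: x=[11.4401] v=[-0.2987]
Step 4: x=[11.4004] v=[-0.3967]
Step 5: x=[11.3511] v=[-0.4934]
Step 6: x=[11.2923] v=[-0.5884]
Step 7: x=[11.2242] v=[-0.6815]
Step 8: x=[11.1470] v=[-0.7723]
Step 9: x=[11.0610] v=[-0.8605]
Step 10: x=[10.9664] v=[-0.9459]
Step 11: x=[10.8636] v=[-1.0281]
Step 12: x=[10.7529] v=[-1.1069]
Step 13: x=[10.6347] v=[-1.1820]
Step 14: x=[10.5094] v=[-1.2532]
Step 15: x=[10.3774] v=[-1.3202]
Step 16: x=[10.2391] v=[-1.3828]
Step 17: x=[10.0950] v=[-1.4408]
Step 18: x=[9.9456] v=[-1.4940]
Step 19: x=[9.7914] v=[-1.5422]
Step 20: x=[9.6329] v=[-1.5853]
Step 21: x=[9.4706] v=[-1.6231]
Step 22: x=[9.3051] v=[-1.6555]
Step 23: x=[9.1369] v=[-1.6823]
Step 24: x=[8.9666] v=[-1.7035]
Step 25: x=[8.7947] v=[-1.7191]
Step 26: x=[8.6218] v=[-1.7289]
Step 27: x=[8.4485] v=[-1.7330]
Step 28: x=[8.2754] v=[-1.7313]
Step 29: x=[8.1030] v=[-1.7238]
Step 30: x=[7.9319] v=[-1.7106]
Step 31: x=[7.7627] v=[-1.6917]
Step 32: x=[7.5960] v=[-1.6671]
Step 33: x=[7.4323] v=[-1.6370]
Step 34: x=[7.2722] v=[-1.6014]
Step 35: x=[7.1162] v=[-1.5605]
Step 36: x=[6.9648] v=[-1.5144]
Step 37: x=[6.8185] v=[-1.4632]
Step 38: x=[6.6778] v=[-1.4072]
Step 39: x=[6.5432] v=[-1.3465]
Step 40: x=[6.4151] v=[-1.2813]
Step 41: x=[6.2939] v=[-1.2118]
Step 42: x=[6.1801] v=[-1.1383]
Step 43: x=[6.0740] v=[-1.0610]
Step 44: x=[5.9760] v=[-0.9801]
Step 45: x=[5.8864] v=[-0.8960]
Step 46: x=[5.8055] v=[-0.8089]
Step 47: x=[5.7336] v=[-0.7191]
Step 48: x=[5.6709] v=[-0.6269]
Step 49: x=[5.6176] v=[-0.5326]
Step 50: x=[5.5740] v=[-0.4365]
Step 51: x=[5.5401] v=[-0.3390]
Step 52: x=[5.5161] v=[-0.2403]
v[0] did not become non-negative within 52 steps; using fallback time=5.2000

Answer: 5.2000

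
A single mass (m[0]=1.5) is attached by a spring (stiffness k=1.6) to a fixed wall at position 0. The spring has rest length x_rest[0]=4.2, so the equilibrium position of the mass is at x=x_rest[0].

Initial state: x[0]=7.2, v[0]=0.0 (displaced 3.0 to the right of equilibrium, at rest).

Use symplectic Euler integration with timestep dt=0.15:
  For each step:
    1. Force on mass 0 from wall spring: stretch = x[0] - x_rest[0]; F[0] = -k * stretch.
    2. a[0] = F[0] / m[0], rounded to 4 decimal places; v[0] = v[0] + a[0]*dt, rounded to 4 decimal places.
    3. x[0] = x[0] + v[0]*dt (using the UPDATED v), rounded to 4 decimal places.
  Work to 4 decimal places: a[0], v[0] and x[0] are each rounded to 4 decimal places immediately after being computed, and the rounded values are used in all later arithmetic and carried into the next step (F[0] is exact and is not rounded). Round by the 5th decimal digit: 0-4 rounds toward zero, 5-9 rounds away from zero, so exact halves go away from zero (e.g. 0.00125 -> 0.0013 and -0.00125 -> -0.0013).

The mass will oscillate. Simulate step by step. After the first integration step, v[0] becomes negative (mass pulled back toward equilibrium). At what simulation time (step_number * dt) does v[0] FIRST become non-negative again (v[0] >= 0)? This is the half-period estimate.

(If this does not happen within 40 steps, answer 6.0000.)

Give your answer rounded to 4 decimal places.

Step 0: x=[7.2000] v=[0.0000]
Step 1: x=[7.1280] v=[-0.4800]
Step 2: x=[6.9857] v=[-0.9485]
Step 3: x=[6.7766] v=[-1.3942]
Step 4: x=[6.5056] v=[-1.8065]
Step 5: x=[6.1793] v=[-2.1754]
Step 6: x=[5.8055] v=[-2.4921]
Step 7: x=[5.3932] v=[-2.7490]
Step 8: x=[4.9522] v=[-2.9399]
Step 9: x=[4.4932] v=[-3.0602]
Step 10: x=[4.0271] v=[-3.1071]
Step 11: x=[3.5652] v=[-3.0794]
Step 12: x=[3.1185] v=[-2.9778]
Step 13: x=[2.6978] v=[-2.8048]
Step 14: x=[2.3131] v=[-2.5645]
Step 15: x=[1.9737] v=[-2.2626]
Step 16: x=[1.6877] v=[-1.9064]
Step 17: x=[1.4620] v=[-1.5044]
Step 18: x=[1.3021] v=[-1.0663]
Step 19: x=[1.2117] v=[-0.6026]
Step 20: x=[1.1930] v=[-0.1245]
Step 21: x=[1.2465] v=[0.3566]
First v>=0 after going negative at step 21, time=3.1500

Answer: 3.1500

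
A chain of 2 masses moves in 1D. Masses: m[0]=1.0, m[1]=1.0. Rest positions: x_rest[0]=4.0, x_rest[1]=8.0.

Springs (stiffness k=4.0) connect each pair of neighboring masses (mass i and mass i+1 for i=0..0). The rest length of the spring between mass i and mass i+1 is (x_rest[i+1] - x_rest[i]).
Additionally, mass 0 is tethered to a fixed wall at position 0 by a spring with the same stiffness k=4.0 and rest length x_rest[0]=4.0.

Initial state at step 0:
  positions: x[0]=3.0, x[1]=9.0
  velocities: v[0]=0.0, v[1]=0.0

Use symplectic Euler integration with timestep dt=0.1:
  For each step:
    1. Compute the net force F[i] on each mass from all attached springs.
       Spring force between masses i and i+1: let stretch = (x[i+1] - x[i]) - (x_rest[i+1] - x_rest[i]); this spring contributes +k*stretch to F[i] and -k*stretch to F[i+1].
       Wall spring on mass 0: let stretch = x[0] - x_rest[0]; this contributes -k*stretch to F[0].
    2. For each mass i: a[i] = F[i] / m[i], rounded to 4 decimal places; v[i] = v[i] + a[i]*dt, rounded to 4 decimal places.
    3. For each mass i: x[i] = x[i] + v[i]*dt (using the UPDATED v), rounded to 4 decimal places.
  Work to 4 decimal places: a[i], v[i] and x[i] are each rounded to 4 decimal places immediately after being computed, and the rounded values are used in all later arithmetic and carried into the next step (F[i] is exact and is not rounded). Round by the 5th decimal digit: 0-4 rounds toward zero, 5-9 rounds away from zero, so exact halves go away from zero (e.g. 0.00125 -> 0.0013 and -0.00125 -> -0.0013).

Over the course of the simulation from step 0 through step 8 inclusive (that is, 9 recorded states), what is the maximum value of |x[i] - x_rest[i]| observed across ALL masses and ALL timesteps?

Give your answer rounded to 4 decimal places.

Answer: 1.1874

Derivation:
Step 0: x=[3.0000 9.0000] v=[0.0000 0.0000]
Step 1: x=[3.1200 8.9200] v=[1.2000 -0.8000]
Step 2: x=[3.3472 8.7680] v=[2.2720 -1.5200]
Step 3: x=[3.6573 8.5592] v=[3.1014 -2.0883]
Step 4: x=[4.0172 8.3143] v=[3.5992 -2.4491]
Step 5: x=[4.3883 8.0575] v=[3.7112 -2.5679]
Step 6: x=[4.7307 7.8139] v=[3.4236 -2.4356]
Step 7: x=[5.0072 7.6070] v=[2.7646 -2.0689]
Step 8: x=[5.1874 7.4561] v=[1.8016 -1.5088]
Max displacement = 1.1874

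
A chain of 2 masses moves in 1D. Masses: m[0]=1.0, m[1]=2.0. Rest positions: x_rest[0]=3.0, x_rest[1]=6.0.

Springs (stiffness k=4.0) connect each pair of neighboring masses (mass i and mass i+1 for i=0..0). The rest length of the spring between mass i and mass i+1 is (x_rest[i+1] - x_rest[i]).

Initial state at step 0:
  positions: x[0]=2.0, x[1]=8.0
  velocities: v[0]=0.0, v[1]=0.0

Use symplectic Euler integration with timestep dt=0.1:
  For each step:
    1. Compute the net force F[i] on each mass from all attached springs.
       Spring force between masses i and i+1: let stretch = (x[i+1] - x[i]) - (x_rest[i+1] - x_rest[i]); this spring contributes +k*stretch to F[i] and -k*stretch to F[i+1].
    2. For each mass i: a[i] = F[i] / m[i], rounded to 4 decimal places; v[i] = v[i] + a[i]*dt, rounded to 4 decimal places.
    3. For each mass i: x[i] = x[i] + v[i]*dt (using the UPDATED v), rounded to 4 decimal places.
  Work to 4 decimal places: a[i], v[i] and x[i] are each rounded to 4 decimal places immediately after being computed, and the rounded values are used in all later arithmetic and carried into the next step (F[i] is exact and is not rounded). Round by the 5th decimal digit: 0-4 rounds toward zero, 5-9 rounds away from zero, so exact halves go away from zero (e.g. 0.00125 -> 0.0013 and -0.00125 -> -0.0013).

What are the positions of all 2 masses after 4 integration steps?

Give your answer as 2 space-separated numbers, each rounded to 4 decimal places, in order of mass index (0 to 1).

Answer: 3.0950 7.4525

Derivation:
Step 0: x=[2.0000 8.0000] v=[0.0000 0.0000]
Step 1: x=[2.1200 7.9400] v=[1.2000 -0.6000]
Step 2: x=[2.3528 7.8236] v=[2.3280 -1.1640]
Step 3: x=[2.6844 7.6578] v=[3.3163 -1.6582]
Step 4: x=[3.0950 7.4525] v=[4.1057 -2.0529]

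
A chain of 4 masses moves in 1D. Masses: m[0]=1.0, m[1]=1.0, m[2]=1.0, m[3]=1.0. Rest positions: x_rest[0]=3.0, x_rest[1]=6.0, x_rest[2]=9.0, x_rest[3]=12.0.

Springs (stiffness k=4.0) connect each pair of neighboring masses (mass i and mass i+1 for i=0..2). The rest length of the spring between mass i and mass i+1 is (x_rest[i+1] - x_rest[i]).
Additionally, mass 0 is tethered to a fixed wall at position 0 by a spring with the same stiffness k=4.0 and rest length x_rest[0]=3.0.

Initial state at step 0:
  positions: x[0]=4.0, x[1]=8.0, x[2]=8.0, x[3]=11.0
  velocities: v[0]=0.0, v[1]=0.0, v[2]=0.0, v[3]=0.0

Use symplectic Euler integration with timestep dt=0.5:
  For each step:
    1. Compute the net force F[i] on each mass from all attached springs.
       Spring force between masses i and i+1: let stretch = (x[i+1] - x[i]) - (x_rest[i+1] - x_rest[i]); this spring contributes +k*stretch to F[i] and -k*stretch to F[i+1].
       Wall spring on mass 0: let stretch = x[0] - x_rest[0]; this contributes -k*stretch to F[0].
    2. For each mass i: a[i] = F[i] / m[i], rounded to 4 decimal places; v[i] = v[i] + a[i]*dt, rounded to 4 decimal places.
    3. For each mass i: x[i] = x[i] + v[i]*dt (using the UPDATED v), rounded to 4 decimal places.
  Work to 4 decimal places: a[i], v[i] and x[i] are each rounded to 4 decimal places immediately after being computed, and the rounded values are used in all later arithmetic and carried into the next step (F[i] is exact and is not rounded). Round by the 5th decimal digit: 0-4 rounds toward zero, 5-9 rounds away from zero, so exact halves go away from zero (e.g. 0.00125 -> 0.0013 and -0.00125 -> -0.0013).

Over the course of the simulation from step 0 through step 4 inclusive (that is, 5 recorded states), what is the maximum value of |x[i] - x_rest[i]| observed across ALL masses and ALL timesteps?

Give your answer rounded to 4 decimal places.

Step 0: x=[4.0000 8.0000 8.0000 11.0000] v=[0.0000 0.0000 0.0000 0.0000]
Step 1: x=[4.0000 4.0000 11.0000 11.0000] v=[0.0000 -8.0000 6.0000 0.0000]
Step 2: x=[0.0000 7.0000 7.0000 14.0000] v=[-8.0000 6.0000 -8.0000 6.0000]
Step 3: x=[3.0000 3.0000 10.0000 13.0000] v=[6.0000 -8.0000 6.0000 -2.0000]
Step 4: x=[3.0000 6.0000 9.0000 12.0000] v=[0.0000 6.0000 -2.0000 -2.0000]
Max displacement = 3.0000

Answer: 3.0000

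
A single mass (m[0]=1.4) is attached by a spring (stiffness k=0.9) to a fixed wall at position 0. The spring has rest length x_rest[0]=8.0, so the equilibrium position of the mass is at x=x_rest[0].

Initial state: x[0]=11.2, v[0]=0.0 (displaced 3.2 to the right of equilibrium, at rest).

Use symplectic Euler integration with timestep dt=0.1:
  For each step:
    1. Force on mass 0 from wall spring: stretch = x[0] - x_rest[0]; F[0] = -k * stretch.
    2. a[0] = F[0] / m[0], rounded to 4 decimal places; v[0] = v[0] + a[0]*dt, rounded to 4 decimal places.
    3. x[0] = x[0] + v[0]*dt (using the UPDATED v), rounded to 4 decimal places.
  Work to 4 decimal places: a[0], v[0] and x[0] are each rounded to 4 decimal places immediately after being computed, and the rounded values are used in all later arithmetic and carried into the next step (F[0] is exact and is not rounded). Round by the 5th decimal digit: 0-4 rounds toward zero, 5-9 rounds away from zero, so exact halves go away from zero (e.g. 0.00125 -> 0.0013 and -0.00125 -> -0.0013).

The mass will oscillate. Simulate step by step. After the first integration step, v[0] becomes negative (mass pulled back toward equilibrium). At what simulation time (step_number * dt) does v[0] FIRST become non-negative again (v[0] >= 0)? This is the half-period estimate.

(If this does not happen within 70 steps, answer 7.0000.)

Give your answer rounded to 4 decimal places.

Answer: 4.0000

Derivation:
Step 0: x=[11.2000] v=[0.0000]
Step 1: x=[11.1794] v=[-0.2057]
Step 2: x=[11.1384] v=[-0.4101]
Step 3: x=[11.0772] v=[-0.6119]
Step 4: x=[10.9962] v=[-0.8097]
Step 5: x=[10.8960] v=[-1.0023]
Step 6: x=[10.7772] v=[-1.1885]
Step 7: x=[10.6405] v=[-1.3670]
Step 8: x=[10.4868] v=[-1.5368]
Step 9: x=[10.3171] v=[-1.6967]
Step 10: x=[10.1325] v=[-1.8457]
Step 11: x=[9.9342] v=[-1.9828]
Step 12: x=[9.7235] v=[-2.1071]
Step 13: x=[9.5017] v=[-2.2179]
Step 14: x=[9.2703] v=[-2.3144]
Step 15: x=[9.0307] v=[-2.3961]
Step 16: x=[8.7845] v=[-2.4624]
Step 17: x=[8.5332] v=[-2.5128]
Step 18: x=[8.2785] v=[-2.5471]
Step 19: x=[8.0220] v=[-2.5650]
Step 20: x=[7.7654] v=[-2.5664]
Step 21: x=[7.5103] v=[-2.5513]
Step 22: x=[7.2583] v=[-2.5198]
Step 23: x=[7.0111] v=[-2.4721]
Step 24: x=[6.7703] v=[-2.4085]
Step 25: x=[6.5374] v=[-2.3295]
Step 26: x=[6.3139] v=[-2.2355]
Step 27: x=[6.1012] v=[-2.1271]
Step 28: x=[5.9007] v=[-2.0050]
Step 29: x=[5.7137] v=[-1.8700]
Step 30: x=[5.5414] v=[-1.7230]
Step 31: x=[5.3849] v=[-1.5650]
Step 32: x=[5.2452] v=[-1.3969]
Step 33: x=[5.1232] v=[-1.2198]
Step 34: x=[5.0197] v=[-1.0349]
Step 35: x=[4.9354] v=[-0.8433]
Step 36: x=[4.8708] v=[-0.6463]
Step 37: x=[4.8263] v=[-0.4451]
Step 38: x=[4.8022] v=[-0.2411]
Step 39: x=[4.7987] v=[-0.0355]
Step 40: x=[4.8157] v=[0.1703]
First v>=0 after going negative at step 40, time=4.0000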